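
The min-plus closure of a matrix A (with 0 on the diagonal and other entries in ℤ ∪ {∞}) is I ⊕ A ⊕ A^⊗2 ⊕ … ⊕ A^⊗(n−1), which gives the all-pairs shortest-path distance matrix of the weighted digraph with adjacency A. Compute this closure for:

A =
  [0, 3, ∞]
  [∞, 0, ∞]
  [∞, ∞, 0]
Closure =
  [0, 3, ∞]
  [∞, 0, ∞]
  [∞, ∞, 0]

This is the Floyd-Warshall all-pairs shortest-path computation. For each intermediate vertex k = 0, 1, …, 2, update dist[i][j] ← min(dist[i][j], dist[i][k] + dist[k][j]). The final matrix gives, for each (i, j), the minimum total weight of any directed path from i to j (possibly empty when i = j).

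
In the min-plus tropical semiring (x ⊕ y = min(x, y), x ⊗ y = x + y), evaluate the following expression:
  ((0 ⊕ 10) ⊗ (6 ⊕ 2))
((0 ⊕ 10) ⊗ (6 ⊕ 2)) = 2

Expand innermost to outermost. Recall ⊕ takes the minimum of its arguments and ⊗ takes their sum. Working out the expression ((0 ⊕ 10) ⊗ (6 ⊕ 2)) gives 2.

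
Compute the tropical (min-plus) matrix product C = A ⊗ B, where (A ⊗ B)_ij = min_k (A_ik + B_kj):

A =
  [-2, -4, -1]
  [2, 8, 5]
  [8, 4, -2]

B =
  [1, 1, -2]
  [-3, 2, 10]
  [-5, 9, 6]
A ⊗ B =
  [-7, -2, -4]
  [0, 3, 0]
  [-7, 6, 4]

Apply the min-plus product entry-by-entry:
  C[0][0] = min over k of (A[0][0] + B[0][0] = -2 + 1 = -1, A[0][1] + B[1][0] = -4 + -3 = -7, A[0][2] + B[2][0] = -1 + -5 = -6) = -7 (attained at k = 1)
  C[0][1] = min over k of (A[0][0] + B[0][1] = -2 + 1 = -1, A[0][1] + B[1][1] = -4 + 2 = -2, A[0][2] + B[2][1] = -1 + 9 = 8) = -2 (attained at k = 1)
  C[0][2] = min over k of (A[0][0] + B[0][2] = -2 + -2 = -4, A[0][1] + B[1][2] = -4 + 10 = 6, A[0][2] + B[2][2] = -1 + 6 = 5) = -4 (attained at k = 0)
  C[1][0] = min over k of (A[1][0] + B[0][0] = 2 + 1 = 3, A[1][1] + B[1][0] = 8 + -3 = 5, A[1][2] + B[2][0] = 5 + -5 = 0) = 0 (attained at k = 2)
  C[1][1] = min over k of (A[1][0] + B[0][1] = 2 + 1 = 3, A[1][1] + B[1][1] = 8 + 2 = 10, A[1][2] + B[2][1] = 5 + 9 = 14) = 3 (attained at k = 0)
  C[1][2] = min over k of (A[1][0] + B[0][2] = 2 + -2 = 0, A[1][1] + B[1][2] = 8 + 10 = 18, A[1][2] + B[2][2] = 5 + 6 = 11) = 0 (attained at k = 0)
  C[2][0] = min over k of (A[2][0] + B[0][0] = 8 + 1 = 9, A[2][1] + B[1][0] = 4 + -3 = 1, A[2][2] + B[2][0] = -2 + -5 = -7) = -7 (attained at k = 2)
  C[2][1] = min over k of (A[2][0] + B[0][1] = 8 + 1 = 9, A[2][1] + B[1][1] = 4 + 2 = 6, A[2][2] + B[2][1] = -2 + 9 = 7) = 6 (attained at k = 1)
  C[2][2] = min over k of (A[2][0] + B[0][2] = 8 + -2 = 6, A[2][1] + B[1][2] = 4 + 10 = 14, A[2][2] + B[2][2] = -2 + 6 = 4) = 4 (attained at k = 2)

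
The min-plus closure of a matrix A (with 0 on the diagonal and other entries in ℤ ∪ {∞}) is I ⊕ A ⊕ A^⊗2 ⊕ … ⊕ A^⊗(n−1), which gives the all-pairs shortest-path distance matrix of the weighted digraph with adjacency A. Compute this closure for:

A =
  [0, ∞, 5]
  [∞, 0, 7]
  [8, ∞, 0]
Closure =
  [0, ∞, 5]
  [15, 0, 7]
  [8, ∞, 0]

This is the Floyd-Warshall all-pairs shortest-path computation. For each intermediate vertex k = 0, 1, …, 2, update dist[i][j] ← min(dist[i][j], dist[i][k] + dist[k][j]). The final matrix gives, for each (i, j), the minimum total weight of any directed path from i to j (possibly empty when i = j).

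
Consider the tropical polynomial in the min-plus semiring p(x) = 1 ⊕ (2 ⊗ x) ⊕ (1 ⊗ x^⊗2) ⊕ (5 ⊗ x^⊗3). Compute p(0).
p(0) = 1

A tropical monomial a ⊗ x^⊗i evaluates to a + i · x. Evaluating each term at x = 0:
  Term 0 contributes 1 + 0 · 0 = 1
  Term 1 contributes 2 + 1 · 0 = 2
  Term 2 contributes 1 + 2 · 0 = 1
  Term 3 contributes 5 + 3 · 0 = 5
p(0) = ⊕ of these = min[1, 2, 1, 5] = 1.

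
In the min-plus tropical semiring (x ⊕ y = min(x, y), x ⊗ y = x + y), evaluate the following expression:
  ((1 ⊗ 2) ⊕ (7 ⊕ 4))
((1 ⊗ 2) ⊕ (7 ⊕ 4)) = 3

Expand innermost to outermost. Recall ⊕ takes the minimum of its arguments and ⊗ takes their sum. Working out the expression ((1 ⊗ 2) ⊕ (7 ⊕ 4)) gives 3.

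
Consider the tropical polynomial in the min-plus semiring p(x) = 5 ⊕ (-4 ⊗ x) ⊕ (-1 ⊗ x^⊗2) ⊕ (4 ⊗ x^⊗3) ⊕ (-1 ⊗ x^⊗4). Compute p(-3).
p(-3) = -13

A tropical monomial a ⊗ x^⊗i evaluates to a + i · x. Evaluating each term at x = -3:
  Term 0 contributes 5 + 0 · -3 = 5
  Term 1 contributes -4 + 1 · -3 = -7
  Term 2 contributes -1 + 2 · -3 = -7
  Term 3 contributes 4 + 3 · -3 = -5
  Term 4 contributes -1 + 4 · -3 = -13
p(-3) = ⊕ of these = min[5, -7, -7, -5, -13] = -13.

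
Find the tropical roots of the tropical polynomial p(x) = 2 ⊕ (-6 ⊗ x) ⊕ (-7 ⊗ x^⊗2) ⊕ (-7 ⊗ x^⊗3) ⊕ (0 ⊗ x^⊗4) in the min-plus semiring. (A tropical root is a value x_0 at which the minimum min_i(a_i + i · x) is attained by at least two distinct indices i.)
Roots: {-7, 0, 1, 8}

Each tropical root is a break point of the lower envelope of the lines y = a_i + i · x (there are 5 lines, with slopes 0, 1, ..., 4). Only the lines that attain the minimum somewhere contribute to roots; other lines are dominated. Here the surviving (envelope) indices are i = 4, i = 3, i = 2, i = 1, i = 0.
Intersections between consecutive envelope lines give the roots: for adjacent envelope indices i < j the intersection is x = (a_i − a_j) / (j − i). Reading off the sorted break points: {-7, 0, 1, 8}.
Verification: at each break x_0, at least two indices attain the minimum of min_i(a_i + i · x_0).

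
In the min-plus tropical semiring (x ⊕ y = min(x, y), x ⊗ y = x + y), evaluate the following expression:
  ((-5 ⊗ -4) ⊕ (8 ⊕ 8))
((-5 ⊗ -4) ⊕ (8 ⊕ 8)) = -9

Expand innermost to outermost. Recall ⊕ takes the minimum of its arguments and ⊗ takes their sum. Working out the expression ((-5 ⊗ -4) ⊕ (8 ⊕ 8)) gives -9.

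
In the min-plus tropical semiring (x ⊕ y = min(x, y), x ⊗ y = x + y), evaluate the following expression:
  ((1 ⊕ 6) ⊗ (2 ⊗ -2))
((1 ⊕ 6) ⊗ (2 ⊗ -2)) = 1

Expand innermost to outermost. Recall ⊕ takes the minimum of its arguments and ⊗ takes their sum. Working out the expression ((1 ⊕ 6) ⊗ (2 ⊗ -2)) gives 1.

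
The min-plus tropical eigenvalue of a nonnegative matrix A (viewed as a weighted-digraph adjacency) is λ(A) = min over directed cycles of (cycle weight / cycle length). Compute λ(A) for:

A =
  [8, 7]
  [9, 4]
λ(A) = 4

Enumerate directed cycles and compute their means (weight / length). Sample:
  cycle 0 → 0: weight = 8, length = 1, mean = 8/1 ≈ 8.000
  cycle 1 → 1: weight = 4, length = 1, mean = 4/1 ≈ 4.000
  cycle 0 → 1 → 0: weight = 16, length = 2, mean = 16/2 ≈ 8.000
  cycle 1 → 0 → 1: weight = 16, length = 2, mean = 16/2 ≈ 8.000
Minimum mean = 4.000, attained e.g. along the cycle 1 → 1 with weight 4 and length 1. So λ(A) = 4/1 = 4.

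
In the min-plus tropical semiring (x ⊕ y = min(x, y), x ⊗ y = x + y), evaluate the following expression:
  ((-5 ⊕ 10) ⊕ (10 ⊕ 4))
((-5 ⊕ 10) ⊕ (10 ⊕ 4)) = -5

Expand innermost to outermost. Recall ⊕ takes the minimum of its arguments and ⊗ takes their sum. Working out the expression ((-5 ⊕ 10) ⊕ (10 ⊕ 4)) gives -5.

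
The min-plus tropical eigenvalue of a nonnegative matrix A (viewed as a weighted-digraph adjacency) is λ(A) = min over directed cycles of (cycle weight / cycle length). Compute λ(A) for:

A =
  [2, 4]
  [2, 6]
λ(A) = 2

Enumerate directed cycles and compute their means (weight / length). Sample:
  cycle 0 → 0: weight = 2, length = 1, mean = 2/1 ≈ 2.000
  cycle 1 → 1: weight = 6, length = 1, mean = 6/1 ≈ 6.000
  cycle 0 → 1 → 0: weight = 6, length = 2, mean = 6/2 ≈ 3.000
  cycle 1 → 0 → 1: weight = 6, length = 2, mean = 6/2 ≈ 3.000
Minimum mean = 2.000, attained e.g. along the cycle 0 → 0 with weight 2 and length 1. So λ(A) = 2/1 = 2.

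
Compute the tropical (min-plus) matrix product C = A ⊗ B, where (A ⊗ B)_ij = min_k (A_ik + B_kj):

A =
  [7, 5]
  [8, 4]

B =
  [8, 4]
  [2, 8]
A ⊗ B =
  [7, 11]
  [6, 12]

Apply the min-plus product entry-by-entry:
  C[0][0] = min over k of (A[0][0] + B[0][0] = 7 + 8 = 15, A[0][1] + B[1][0] = 5 + 2 = 7) = 7 (attained at k = 1)
  C[0][1] = min over k of (A[0][0] + B[0][1] = 7 + 4 = 11, A[0][1] + B[1][1] = 5 + 8 = 13) = 11 (attained at k = 0)
  C[1][0] = min over k of (A[1][0] + B[0][0] = 8 + 8 = 16, A[1][1] + B[1][0] = 4 + 2 = 6) = 6 (attained at k = 1)
  C[1][1] = min over k of (A[1][0] + B[0][1] = 8 + 4 = 12, A[1][1] + B[1][1] = 4 + 8 = 12) = 12 (attained at k = 0)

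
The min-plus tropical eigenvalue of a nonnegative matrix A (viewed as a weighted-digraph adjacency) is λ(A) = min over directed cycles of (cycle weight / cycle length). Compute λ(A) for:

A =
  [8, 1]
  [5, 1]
λ(A) = 1

Enumerate directed cycles and compute their means (weight / length). Sample:
  cycle 0 → 0: weight = 8, length = 1, mean = 8/1 ≈ 8.000
  cycle 1 → 1: weight = 1, length = 1, mean = 1/1 ≈ 1.000
  cycle 0 → 1 → 0: weight = 6, length = 2, mean = 6/2 ≈ 3.000
  cycle 1 → 0 → 1: weight = 6, length = 2, mean = 6/2 ≈ 3.000
Minimum mean = 1.000, attained e.g. along the cycle 1 → 1 with weight 1 and length 1. So λ(A) = 1/1 = 1.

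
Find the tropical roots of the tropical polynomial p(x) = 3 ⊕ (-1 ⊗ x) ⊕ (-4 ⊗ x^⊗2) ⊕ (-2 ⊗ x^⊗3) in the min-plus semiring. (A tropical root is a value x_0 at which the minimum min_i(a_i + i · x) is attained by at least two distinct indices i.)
Roots: {-2, 3, 4}

Each tropical root is a break point of the lower envelope of the lines y = a_i + i · x (there are 4 lines, with slopes 0, 1, ..., 3). Only the lines that attain the minimum somewhere contribute to roots; other lines are dominated. Here the surviving (envelope) indices are i = 3, i = 2, i = 1, i = 0.
Intersections between consecutive envelope lines give the roots: for adjacent envelope indices i < j the intersection is x = (a_i − a_j) / (j − i). Reading off the sorted break points: {-2, 3, 4}.
Verification: at each break x_0, at least two indices attain the minimum of min_i(a_i + i · x_0).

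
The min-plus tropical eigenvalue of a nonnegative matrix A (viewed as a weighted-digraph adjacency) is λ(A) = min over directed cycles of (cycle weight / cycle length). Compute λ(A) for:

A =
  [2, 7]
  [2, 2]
λ(A) = 2

Enumerate directed cycles and compute their means (weight / length). Sample:
  cycle 0 → 0: weight = 2, length = 1, mean = 2/1 ≈ 2.000
  cycle 1 → 1: weight = 2, length = 1, mean = 2/1 ≈ 2.000
  cycle 0 → 1 → 0: weight = 9, length = 2, mean = 9/2 ≈ 4.500
  cycle 1 → 0 → 1: weight = 9, length = 2, mean = 9/2 ≈ 4.500
Minimum mean = 2.000, attained e.g. along the cycle 0 → 0 with weight 2 and length 1. So λ(A) = 2/1 = 2.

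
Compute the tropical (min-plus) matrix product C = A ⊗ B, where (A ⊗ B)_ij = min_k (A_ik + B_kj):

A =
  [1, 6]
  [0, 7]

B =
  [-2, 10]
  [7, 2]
A ⊗ B =
  [-1, 8]
  [-2, 9]

Apply the min-plus product entry-by-entry:
  C[0][0] = min over k of (A[0][0] + B[0][0] = 1 + -2 = -1, A[0][1] + B[1][0] = 6 + 7 = 13) = -1 (attained at k = 0)
  C[0][1] = min over k of (A[0][0] + B[0][1] = 1 + 10 = 11, A[0][1] + B[1][1] = 6 + 2 = 8) = 8 (attained at k = 1)
  C[1][0] = min over k of (A[1][0] + B[0][0] = 0 + -2 = -2, A[1][1] + B[1][0] = 7 + 7 = 14) = -2 (attained at k = 0)
  C[1][1] = min over k of (A[1][0] + B[0][1] = 0 + 10 = 10, A[1][1] + B[1][1] = 7 + 2 = 9) = 9 (attained at k = 1)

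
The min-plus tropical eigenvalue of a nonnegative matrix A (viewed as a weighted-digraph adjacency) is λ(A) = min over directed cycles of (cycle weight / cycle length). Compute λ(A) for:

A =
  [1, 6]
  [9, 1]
λ(A) = 1

Enumerate directed cycles and compute their means (weight / length). Sample:
  cycle 0 → 0: weight = 1, length = 1, mean = 1/1 ≈ 1.000
  cycle 1 → 1: weight = 1, length = 1, mean = 1/1 ≈ 1.000
  cycle 0 → 1 → 0: weight = 15, length = 2, mean = 15/2 ≈ 7.500
  cycle 1 → 0 → 1: weight = 15, length = 2, mean = 15/2 ≈ 7.500
Minimum mean = 1.000, attained e.g. along the cycle 0 → 0 with weight 1 and length 1. So λ(A) = 1/1 = 1.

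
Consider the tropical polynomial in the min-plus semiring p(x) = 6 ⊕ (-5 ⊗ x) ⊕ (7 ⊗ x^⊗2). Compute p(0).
p(0) = -5

A tropical monomial a ⊗ x^⊗i evaluates to a + i · x. Evaluating each term at x = 0:
  Term 0 contributes 6 + 0 · 0 = 6
  Term 1 contributes -5 + 1 · 0 = -5
  Term 2 contributes 7 + 2 · 0 = 7
p(0) = ⊕ of these = min[6, -5, 7] = -5.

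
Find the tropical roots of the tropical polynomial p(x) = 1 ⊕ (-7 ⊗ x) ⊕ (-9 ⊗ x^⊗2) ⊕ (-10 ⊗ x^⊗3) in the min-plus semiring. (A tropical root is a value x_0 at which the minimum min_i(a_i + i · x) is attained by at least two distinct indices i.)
Roots: {1, 2, 8}

Each tropical root is a break point of the lower envelope of the lines y = a_i + i · x (there are 4 lines, with slopes 0, 1, ..., 3). Only the lines that attain the minimum somewhere contribute to roots; other lines are dominated. Here the surviving (envelope) indices are i = 3, i = 2, i = 1, i = 0.
Intersections between consecutive envelope lines give the roots: for adjacent envelope indices i < j the intersection is x = (a_i − a_j) / (j − i). Reading off the sorted break points: {1, 2, 8}.
Verification: at each break x_0, at least two indices attain the minimum of min_i(a_i + i · x_0).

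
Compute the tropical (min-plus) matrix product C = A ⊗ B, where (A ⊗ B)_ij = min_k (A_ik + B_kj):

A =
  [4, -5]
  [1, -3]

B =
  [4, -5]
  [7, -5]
A ⊗ B =
  [2, -10]
  [4, -8]

Apply the min-plus product entry-by-entry:
  C[0][0] = min over k of (A[0][0] + B[0][0] = 4 + 4 = 8, A[0][1] + B[1][0] = -5 + 7 = 2) = 2 (attained at k = 1)
  C[0][1] = min over k of (A[0][0] + B[0][1] = 4 + -5 = -1, A[0][1] + B[1][1] = -5 + -5 = -10) = -10 (attained at k = 1)
  C[1][0] = min over k of (A[1][0] + B[0][0] = 1 + 4 = 5, A[1][1] + B[1][0] = -3 + 7 = 4) = 4 (attained at k = 1)
  C[1][1] = min over k of (A[1][0] + B[0][1] = 1 + -5 = -4, A[1][1] + B[1][1] = -3 + -5 = -8) = -8 (attained at k = 1)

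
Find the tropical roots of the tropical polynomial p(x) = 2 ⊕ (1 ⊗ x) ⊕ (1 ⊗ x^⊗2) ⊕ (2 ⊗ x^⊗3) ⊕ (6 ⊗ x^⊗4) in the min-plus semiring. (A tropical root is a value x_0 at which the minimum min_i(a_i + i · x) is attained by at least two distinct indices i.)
Roots: {-4, -1, 0, 1}

Each tropical root is a break point of the lower envelope of the lines y = a_i + i · x (there are 5 lines, with slopes 0, 1, ..., 4). Only the lines that attain the minimum somewhere contribute to roots; other lines are dominated. Here the surviving (envelope) indices are i = 4, i = 3, i = 2, i = 1, i = 0.
Intersections between consecutive envelope lines give the roots: for adjacent envelope indices i < j the intersection is x = (a_i − a_j) / (j − i). Reading off the sorted break points: {-4, -1, 0, 1}.
Verification: at each break x_0, at least two indices attain the minimum of min_i(a_i + i · x_0).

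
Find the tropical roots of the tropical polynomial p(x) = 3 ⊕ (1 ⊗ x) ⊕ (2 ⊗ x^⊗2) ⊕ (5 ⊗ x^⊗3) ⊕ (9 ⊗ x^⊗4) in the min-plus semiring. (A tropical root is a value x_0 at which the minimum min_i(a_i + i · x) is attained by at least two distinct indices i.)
Roots: {-4, -3, -1, 2}

Each tropical root is a break point of the lower envelope of the lines y = a_i + i · x (there are 5 lines, with slopes 0, 1, ..., 4). Only the lines that attain the minimum somewhere contribute to roots; other lines are dominated. Here the surviving (envelope) indices are i = 4, i = 3, i = 2, i = 1, i = 0.
Intersections between consecutive envelope lines give the roots: for adjacent envelope indices i < j the intersection is x = (a_i − a_j) / (j − i). Reading off the sorted break points: {-4, -3, -1, 2}.
Verification: at each break x_0, at least two indices attain the minimum of min_i(a_i + i · x_0).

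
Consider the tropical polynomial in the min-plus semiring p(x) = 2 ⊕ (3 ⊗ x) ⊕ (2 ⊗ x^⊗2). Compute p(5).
p(5) = 2

A tropical monomial a ⊗ x^⊗i evaluates to a + i · x. Evaluating each term at x = 5:
  Term 0 contributes 2 + 0 · 5 = 2
  Term 1 contributes 3 + 1 · 5 = 8
  Term 2 contributes 2 + 2 · 5 = 12
p(5) = ⊕ of these = min[2, 8, 12] = 2.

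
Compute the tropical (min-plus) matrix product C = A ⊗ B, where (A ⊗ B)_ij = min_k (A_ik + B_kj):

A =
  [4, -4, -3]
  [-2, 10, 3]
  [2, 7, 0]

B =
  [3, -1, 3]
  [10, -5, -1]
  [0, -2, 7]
A ⊗ B =
  [-3, -9, -5]
  [1, -3, 1]
  [0, -2, 5]

Apply the min-plus product entry-by-entry:
  C[0][0] = min over k of (A[0][0] + B[0][0] = 4 + 3 = 7, A[0][1] + B[1][0] = -4 + 10 = 6, A[0][2] + B[2][0] = -3 + 0 = -3) = -3 (attained at k = 2)
  C[0][1] = min over k of (A[0][0] + B[0][1] = 4 + -1 = 3, A[0][1] + B[1][1] = -4 + -5 = -9, A[0][2] + B[2][1] = -3 + -2 = -5) = -9 (attained at k = 1)
  C[0][2] = min over k of (A[0][0] + B[0][2] = 4 + 3 = 7, A[0][1] + B[1][2] = -4 + -1 = -5, A[0][2] + B[2][2] = -3 + 7 = 4) = -5 (attained at k = 1)
  C[1][0] = min over k of (A[1][0] + B[0][0] = -2 + 3 = 1, A[1][1] + B[1][0] = 10 + 10 = 20, A[1][2] + B[2][0] = 3 + 0 = 3) = 1 (attained at k = 0)
  C[1][1] = min over k of (A[1][0] + B[0][1] = -2 + -1 = -3, A[1][1] + B[1][1] = 10 + -5 = 5, A[1][2] + B[2][1] = 3 + -2 = 1) = -3 (attained at k = 0)
  C[1][2] = min over k of (A[1][0] + B[0][2] = -2 + 3 = 1, A[1][1] + B[1][2] = 10 + -1 = 9, A[1][2] + B[2][2] = 3 + 7 = 10) = 1 (attained at k = 0)
  C[2][0] = min over k of (A[2][0] + B[0][0] = 2 + 3 = 5, A[2][1] + B[1][0] = 7 + 10 = 17, A[2][2] + B[2][0] = 0 + 0 = 0) = 0 (attained at k = 2)
  C[2][1] = min over k of (A[2][0] + B[0][1] = 2 + -1 = 1, A[2][1] + B[1][1] = 7 + -5 = 2, A[2][2] + B[2][1] = 0 + -2 = -2) = -2 (attained at k = 2)
  C[2][2] = min over k of (A[2][0] + B[0][2] = 2 + 3 = 5, A[2][1] + B[1][2] = 7 + -1 = 6, A[2][2] + B[2][2] = 0 + 7 = 7) = 5 (attained at k = 0)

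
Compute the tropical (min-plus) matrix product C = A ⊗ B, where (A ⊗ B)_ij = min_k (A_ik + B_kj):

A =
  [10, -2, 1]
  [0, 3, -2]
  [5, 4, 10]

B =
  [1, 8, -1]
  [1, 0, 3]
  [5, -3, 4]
A ⊗ B =
  [-1, -2, 1]
  [1, -5, -1]
  [5, 4, 4]

Apply the min-plus product entry-by-entry:
  C[0][0] = min over k of (A[0][0] + B[0][0] = 10 + 1 = 11, A[0][1] + B[1][0] = -2 + 1 = -1, A[0][2] + B[2][0] = 1 + 5 = 6) = -1 (attained at k = 1)
  C[0][1] = min over k of (A[0][0] + B[0][1] = 10 + 8 = 18, A[0][1] + B[1][1] = -2 + 0 = -2, A[0][2] + B[2][1] = 1 + -3 = -2) = -2 (attained at k = 1)
  C[0][2] = min over k of (A[0][0] + B[0][2] = 10 + -1 = 9, A[0][1] + B[1][2] = -2 + 3 = 1, A[0][2] + B[2][2] = 1 + 4 = 5) = 1 (attained at k = 1)
  C[1][0] = min over k of (A[1][0] + B[0][0] = 0 + 1 = 1, A[1][1] + B[1][0] = 3 + 1 = 4, A[1][2] + B[2][0] = -2 + 5 = 3) = 1 (attained at k = 0)
  C[1][1] = min over k of (A[1][0] + B[0][1] = 0 + 8 = 8, A[1][1] + B[1][1] = 3 + 0 = 3, A[1][2] + B[2][1] = -2 + -3 = -5) = -5 (attained at k = 2)
  C[1][2] = min over k of (A[1][0] + B[0][2] = 0 + -1 = -1, A[1][1] + B[1][2] = 3 + 3 = 6, A[1][2] + B[2][2] = -2 + 4 = 2) = -1 (attained at k = 0)
  C[2][0] = min over k of (A[2][0] + B[0][0] = 5 + 1 = 6, A[2][1] + B[1][0] = 4 + 1 = 5, A[2][2] + B[2][0] = 10 + 5 = 15) = 5 (attained at k = 1)
  C[2][1] = min over k of (A[2][0] + B[0][1] = 5 + 8 = 13, A[2][1] + B[1][1] = 4 + 0 = 4, A[2][2] + B[2][1] = 10 + -3 = 7) = 4 (attained at k = 1)
  C[2][2] = min over k of (A[2][0] + B[0][2] = 5 + -1 = 4, A[2][1] + B[1][2] = 4 + 3 = 7, A[2][2] + B[2][2] = 10 + 4 = 14) = 4 (attained at k = 0)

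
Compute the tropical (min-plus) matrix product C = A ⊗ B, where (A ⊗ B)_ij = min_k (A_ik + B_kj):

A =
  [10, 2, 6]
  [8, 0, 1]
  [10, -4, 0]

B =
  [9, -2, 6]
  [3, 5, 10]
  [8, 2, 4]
A ⊗ B =
  [5, 7, 10]
  [3, 3, 5]
  [-1, 1, 4]

Apply the min-plus product entry-by-entry:
  C[0][0] = min over k of (A[0][0] + B[0][0] = 10 + 9 = 19, A[0][1] + B[1][0] = 2 + 3 = 5, A[0][2] + B[2][0] = 6 + 8 = 14) = 5 (attained at k = 1)
  C[0][1] = min over k of (A[0][0] + B[0][1] = 10 + -2 = 8, A[0][1] + B[1][1] = 2 + 5 = 7, A[0][2] + B[2][1] = 6 + 2 = 8) = 7 (attained at k = 1)
  C[0][2] = min over k of (A[0][0] + B[0][2] = 10 + 6 = 16, A[0][1] + B[1][2] = 2 + 10 = 12, A[0][2] + B[2][2] = 6 + 4 = 10) = 10 (attained at k = 2)
  C[1][0] = min over k of (A[1][0] + B[0][0] = 8 + 9 = 17, A[1][1] + B[1][0] = 0 + 3 = 3, A[1][2] + B[2][0] = 1 + 8 = 9) = 3 (attained at k = 1)
  C[1][1] = min over k of (A[1][0] + B[0][1] = 8 + -2 = 6, A[1][1] + B[1][1] = 0 + 5 = 5, A[1][2] + B[2][1] = 1 + 2 = 3) = 3 (attained at k = 2)
  C[1][2] = min over k of (A[1][0] + B[0][2] = 8 + 6 = 14, A[1][1] + B[1][2] = 0 + 10 = 10, A[1][2] + B[2][2] = 1 + 4 = 5) = 5 (attained at k = 2)
  C[2][0] = min over k of (A[2][0] + B[0][0] = 10 + 9 = 19, A[2][1] + B[1][0] = -4 + 3 = -1, A[2][2] + B[2][0] = 0 + 8 = 8) = -1 (attained at k = 1)
  C[2][1] = min over k of (A[2][0] + B[0][1] = 10 + -2 = 8, A[2][1] + B[1][1] = -4 + 5 = 1, A[2][2] + B[2][1] = 0 + 2 = 2) = 1 (attained at k = 1)
  C[2][2] = min over k of (A[2][0] + B[0][2] = 10 + 6 = 16, A[2][1] + B[1][2] = -4 + 10 = 6, A[2][2] + B[2][2] = 0 + 4 = 4) = 4 (attained at k = 2)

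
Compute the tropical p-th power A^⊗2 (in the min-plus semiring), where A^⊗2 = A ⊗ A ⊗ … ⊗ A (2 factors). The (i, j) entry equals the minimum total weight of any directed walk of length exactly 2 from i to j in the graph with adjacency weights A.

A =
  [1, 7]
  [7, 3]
A^⊗2 =
  [2, 8]
  [8, 6]

Each entry (A^⊗2)_ij equals the minimum over all length-2 walks i = v_0 → v_1 → … → v_2 = j of Σ_t A[v_t][v_{t+1}]. For example, for (i, j) = (0, 1) we minimise over 2 possible intermediate vertex sequences; the minimum is 8, attained along the walk 0 → 0 → 1.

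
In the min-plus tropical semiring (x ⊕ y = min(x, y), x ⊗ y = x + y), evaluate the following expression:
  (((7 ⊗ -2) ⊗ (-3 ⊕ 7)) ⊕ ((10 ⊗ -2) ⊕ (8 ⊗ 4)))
(((7 ⊗ -2) ⊗ (-3 ⊕ 7)) ⊕ ((10 ⊗ -2) ⊕ (8 ⊗ 4))) = 2

Expand innermost to outermost. Recall ⊕ takes the minimum of its arguments and ⊗ takes their sum. Working out the expression (((7 ⊗ -2) ⊗ (-3 ⊕ 7)) ⊕ ((10 ⊗ -2) ⊕ (8 ⊗ 4))) gives 2.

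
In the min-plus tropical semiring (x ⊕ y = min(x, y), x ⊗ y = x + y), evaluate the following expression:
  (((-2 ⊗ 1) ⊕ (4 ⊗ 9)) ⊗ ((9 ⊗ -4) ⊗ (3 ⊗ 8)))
(((-2 ⊗ 1) ⊕ (4 ⊗ 9)) ⊗ ((9 ⊗ -4) ⊗ (3 ⊗ 8))) = 15

Expand innermost to outermost. Recall ⊕ takes the minimum of its arguments and ⊗ takes their sum. Working out the expression (((-2 ⊗ 1) ⊕ (4 ⊗ 9)) ⊗ ((9 ⊗ -4) ⊗ (3 ⊗ 8))) gives 15.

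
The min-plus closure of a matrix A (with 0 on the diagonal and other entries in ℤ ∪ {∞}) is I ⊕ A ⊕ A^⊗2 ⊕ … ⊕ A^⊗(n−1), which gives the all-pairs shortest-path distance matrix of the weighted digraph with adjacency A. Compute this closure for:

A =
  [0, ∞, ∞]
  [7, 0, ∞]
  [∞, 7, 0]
Closure =
  [0, ∞, ∞]
  [7, 0, ∞]
  [14, 7, 0]

This is the Floyd-Warshall all-pairs shortest-path computation. For each intermediate vertex k = 0, 1, …, 2, update dist[i][j] ← min(dist[i][j], dist[i][k] + dist[k][j]). The final matrix gives, for each (i, j), the minimum total weight of any directed path from i to j (possibly empty when i = j).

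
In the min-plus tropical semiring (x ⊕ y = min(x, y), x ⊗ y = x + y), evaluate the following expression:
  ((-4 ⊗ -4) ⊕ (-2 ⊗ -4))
((-4 ⊗ -4) ⊕ (-2 ⊗ -4)) = -8

Expand innermost to outermost. Recall ⊕ takes the minimum of its arguments and ⊗ takes their sum. Working out the expression ((-4 ⊗ -4) ⊕ (-2 ⊗ -4)) gives -8.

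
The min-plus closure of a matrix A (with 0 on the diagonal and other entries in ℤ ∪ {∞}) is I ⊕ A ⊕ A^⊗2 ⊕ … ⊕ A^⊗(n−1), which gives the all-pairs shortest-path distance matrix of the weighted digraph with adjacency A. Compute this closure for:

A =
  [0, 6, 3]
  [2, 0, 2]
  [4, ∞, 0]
Closure =
  [0, 6, 3]
  [2, 0, 2]
  [4, 10, 0]

This is the Floyd-Warshall all-pairs shortest-path computation. For each intermediate vertex k = 0, 1, …, 2, update dist[i][j] ← min(dist[i][j], dist[i][k] + dist[k][j]). The final matrix gives, for each (i, j), the minimum total weight of any directed path from i to j (possibly empty when i = j).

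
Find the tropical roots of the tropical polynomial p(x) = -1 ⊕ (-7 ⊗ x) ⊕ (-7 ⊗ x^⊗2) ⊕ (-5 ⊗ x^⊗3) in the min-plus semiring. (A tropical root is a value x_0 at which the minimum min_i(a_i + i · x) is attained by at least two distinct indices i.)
Roots: {-2, 0, 6}

Each tropical root is a break point of the lower envelope of the lines y = a_i + i · x (there are 4 lines, with slopes 0, 1, ..., 3). Only the lines that attain the minimum somewhere contribute to roots; other lines are dominated. Here the surviving (envelope) indices are i = 3, i = 2, i = 1, i = 0.
Intersections between consecutive envelope lines give the roots: for adjacent envelope indices i < j the intersection is x = (a_i − a_j) / (j − i). Reading off the sorted break points: {-2, 0, 6}.
Verification: at each break x_0, at least two indices attain the minimum of min_i(a_i + i · x_0).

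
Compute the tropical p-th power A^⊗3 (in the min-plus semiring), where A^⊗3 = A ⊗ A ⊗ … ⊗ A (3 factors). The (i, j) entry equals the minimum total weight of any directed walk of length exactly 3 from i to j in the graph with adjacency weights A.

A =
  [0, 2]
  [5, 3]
A^⊗3 =
  [0, 2]
  [5, 7]

Each entry (A^⊗3)_ij equals the minimum over all length-3 walks i = v_0 → v_1 → … → v_3 = j of Σ_t A[v_t][v_{t+1}]. For example, for (i, j) = (0, 1) we minimise over 4 possible intermediate vertex sequences; the minimum is 2, attained along the walk 0 → 0 → 0 → 1.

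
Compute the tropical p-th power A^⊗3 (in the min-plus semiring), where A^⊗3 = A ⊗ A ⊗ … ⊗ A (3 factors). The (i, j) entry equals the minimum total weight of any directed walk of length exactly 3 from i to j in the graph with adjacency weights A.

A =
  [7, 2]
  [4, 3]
A^⊗3 =
  [9, 8]
  [10, 9]

Each entry (A^⊗3)_ij equals the minimum over all length-3 walks i = v_0 → v_1 → … → v_3 = j of Σ_t A[v_t][v_{t+1}]. For example, for (i, j) = (0, 1) we minimise over 4 possible intermediate vertex sequences; the minimum is 8, attained along the walk 0 → 1 → 0 → 1.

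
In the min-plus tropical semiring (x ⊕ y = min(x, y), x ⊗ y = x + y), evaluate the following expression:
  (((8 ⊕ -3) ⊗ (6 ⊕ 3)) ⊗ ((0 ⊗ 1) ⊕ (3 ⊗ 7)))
(((8 ⊕ -3) ⊗ (6 ⊕ 3)) ⊗ ((0 ⊗ 1) ⊕ (3 ⊗ 7))) = 1

Expand innermost to outermost. Recall ⊕ takes the minimum of its arguments and ⊗ takes their sum. Working out the expression (((8 ⊕ -3) ⊗ (6 ⊕ 3)) ⊗ ((0 ⊗ 1) ⊕ (3 ⊗ 7))) gives 1.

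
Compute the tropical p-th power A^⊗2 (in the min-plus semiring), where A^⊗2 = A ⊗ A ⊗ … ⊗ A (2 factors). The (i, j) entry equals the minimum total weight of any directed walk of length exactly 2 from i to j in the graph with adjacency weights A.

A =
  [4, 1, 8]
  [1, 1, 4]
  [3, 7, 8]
A^⊗2 =
  [2, 2, 5]
  [2, 2, 5]
  [7, 4, 11]

Each entry (A^⊗2)_ij equals the minimum over all length-2 walks i = v_0 → v_1 → … → v_2 = j of Σ_t A[v_t][v_{t+1}]. For example, for (i, j) = (0, 2) we minimise over 3 possible intermediate vertex sequences; the minimum is 5, attained along the walk 0 → 1 → 2.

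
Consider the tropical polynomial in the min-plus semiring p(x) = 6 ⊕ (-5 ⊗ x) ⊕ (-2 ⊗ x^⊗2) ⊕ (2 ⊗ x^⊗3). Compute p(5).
p(5) = 0

A tropical monomial a ⊗ x^⊗i evaluates to a + i · x. Evaluating each term at x = 5:
  Term 0 contributes 6 + 0 · 5 = 6
  Term 1 contributes -5 + 1 · 5 = 0
  Term 2 contributes -2 + 2 · 5 = 8
  Term 3 contributes 2 + 3 · 5 = 17
p(5) = ⊕ of these = min[6, 0, 8, 17] = 0.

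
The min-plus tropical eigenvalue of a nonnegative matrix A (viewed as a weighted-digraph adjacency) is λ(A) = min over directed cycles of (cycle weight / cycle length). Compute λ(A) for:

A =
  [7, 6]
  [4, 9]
λ(A) = 5

Enumerate directed cycles and compute their means (weight / length). Sample:
  cycle 0 → 0: weight = 7, length = 1, mean = 7/1 ≈ 7.000
  cycle 1 → 1: weight = 9, length = 1, mean = 9/1 ≈ 9.000
  cycle 0 → 1 → 0: weight = 10, length = 2, mean = 10/2 ≈ 5.000
  cycle 1 → 0 → 1: weight = 10, length = 2, mean = 10/2 ≈ 5.000
Minimum mean = 5.000, attained e.g. along the cycle 0 → 1 → 0 with weight 10 and length 2. So λ(A) = 10/2 = 5.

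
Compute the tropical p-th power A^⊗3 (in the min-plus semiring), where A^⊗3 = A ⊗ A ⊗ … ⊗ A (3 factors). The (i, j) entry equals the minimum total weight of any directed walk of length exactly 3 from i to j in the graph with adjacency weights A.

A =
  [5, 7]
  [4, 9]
A^⊗3 =
  [15, 17]
  [14, 16]

Each entry (A^⊗3)_ij equals the minimum over all length-3 walks i = v_0 → v_1 → … → v_3 = j of Σ_t A[v_t][v_{t+1}]. For example, for (i, j) = (0, 1) we minimise over 4 possible intermediate vertex sequences; the minimum is 17, attained along the walk 0 → 0 → 0 → 1.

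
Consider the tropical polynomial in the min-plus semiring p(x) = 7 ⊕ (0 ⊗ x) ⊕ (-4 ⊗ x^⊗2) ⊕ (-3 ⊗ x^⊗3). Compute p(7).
p(7) = 7

A tropical monomial a ⊗ x^⊗i evaluates to a + i · x. Evaluating each term at x = 7:
  Term 0 contributes 7 + 0 · 7 = 7
  Term 1 contributes 0 + 1 · 7 = 7
  Term 2 contributes -4 + 2 · 7 = 10
  Term 3 contributes -3 + 3 · 7 = 18
p(7) = ⊕ of these = min[7, 7, 10, 18] = 7.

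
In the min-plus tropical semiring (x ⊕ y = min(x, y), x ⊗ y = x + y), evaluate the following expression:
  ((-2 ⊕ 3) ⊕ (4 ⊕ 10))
((-2 ⊕ 3) ⊕ (4 ⊕ 10)) = -2

Expand innermost to outermost. Recall ⊕ takes the minimum of its arguments and ⊗ takes their sum. Working out the expression ((-2 ⊕ 3) ⊕ (4 ⊕ 10)) gives -2.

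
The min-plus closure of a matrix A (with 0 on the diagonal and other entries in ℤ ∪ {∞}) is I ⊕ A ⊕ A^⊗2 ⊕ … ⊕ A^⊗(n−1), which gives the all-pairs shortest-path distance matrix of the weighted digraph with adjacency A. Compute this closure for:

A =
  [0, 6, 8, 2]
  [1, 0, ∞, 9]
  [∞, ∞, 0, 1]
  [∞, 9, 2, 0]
Closure =
  [0, 6, 4, 2]
  [1, 0, 5, 3]
  [11, 10, 0, 1]
  [10, 9, 2, 0]

This is the Floyd-Warshall all-pairs shortest-path computation. For each intermediate vertex k = 0, 1, …, 3, update dist[i][j] ← min(dist[i][j], dist[i][k] + dist[k][j]). The final matrix gives, for each (i, j), the minimum total weight of any directed path from i to j (possibly empty when i = j).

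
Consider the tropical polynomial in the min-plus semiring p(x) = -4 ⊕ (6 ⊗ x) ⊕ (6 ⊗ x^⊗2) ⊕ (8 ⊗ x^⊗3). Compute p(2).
p(2) = -4

A tropical monomial a ⊗ x^⊗i evaluates to a + i · x. Evaluating each term at x = 2:
  Term 0 contributes -4 + 0 · 2 = -4
  Term 1 contributes 6 + 1 · 2 = 8
  Term 2 contributes 6 + 2 · 2 = 10
  Term 3 contributes 8 + 3 · 2 = 14
p(2) = ⊕ of these = min[-4, 8, 10, 14] = -4.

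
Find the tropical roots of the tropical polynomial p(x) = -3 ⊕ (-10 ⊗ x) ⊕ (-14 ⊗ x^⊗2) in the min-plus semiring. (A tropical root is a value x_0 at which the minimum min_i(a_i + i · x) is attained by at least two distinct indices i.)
Roots: {4, 7}

Each tropical root is a break point of the lower envelope of the lines y = a_i + i · x (there are 3 lines, with slopes 0, 1, ..., 2). Only the lines that attain the minimum somewhere contribute to roots; other lines are dominated. Here the surviving (envelope) indices are i = 2, i = 1, i = 0.
Intersections between consecutive envelope lines give the roots: for adjacent envelope indices i < j the intersection is x = (a_i − a_j) / (j − i). Reading off the sorted break points: {4, 7}.
Verification: at each break x_0, at least two indices attain the minimum of min_i(a_i + i · x_0).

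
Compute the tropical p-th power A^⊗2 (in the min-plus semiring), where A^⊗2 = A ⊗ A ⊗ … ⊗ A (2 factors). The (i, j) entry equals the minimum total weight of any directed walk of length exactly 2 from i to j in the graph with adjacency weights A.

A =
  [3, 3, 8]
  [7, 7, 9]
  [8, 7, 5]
A^⊗2 =
  [6, 6, 11]
  [10, 10, 14]
  [11, 11, 10]

Each entry (A^⊗2)_ij equals the minimum over all length-2 walks i = v_0 → v_1 → … → v_2 = j of Σ_t A[v_t][v_{t+1}]. For example, for (i, j) = (0, 2) we minimise over 3 possible intermediate vertex sequences; the minimum is 11, attained along the walk 0 → 0 → 2.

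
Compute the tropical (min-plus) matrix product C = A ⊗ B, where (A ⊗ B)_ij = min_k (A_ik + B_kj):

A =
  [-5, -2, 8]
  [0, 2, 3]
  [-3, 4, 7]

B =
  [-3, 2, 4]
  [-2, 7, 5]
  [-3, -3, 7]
A ⊗ B =
  [-8, -3, -1]
  [-3, 0, 4]
  [-6, -1, 1]

Apply the min-plus product entry-by-entry:
  C[0][0] = min over k of (A[0][0] + B[0][0] = -5 + -3 = -8, A[0][1] + B[1][0] = -2 + -2 = -4, A[0][2] + B[2][0] = 8 + -3 = 5) = -8 (attained at k = 0)
  C[0][1] = min over k of (A[0][0] + B[0][1] = -5 + 2 = -3, A[0][1] + B[1][1] = -2 + 7 = 5, A[0][2] + B[2][1] = 8 + -3 = 5) = -3 (attained at k = 0)
  C[0][2] = min over k of (A[0][0] + B[0][2] = -5 + 4 = -1, A[0][1] + B[1][2] = -2 + 5 = 3, A[0][2] + B[2][2] = 8 + 7 = 15) = -1 (attained at k = 0)
  C[1][0] = min over k of (A[1][0] + B[0][0] = 0 + -3 = -3, A[1][1] + B[1][0] = 2 + -2 = 0, A[1][2] + B[2][0] = 3 + -3 = 0) = -3 (attained at k = 0)
  C[1][1] = min over k of (A[1][0] + B[0][1] = 0 + 2 = 2, A[1][1] + B[1][1] = 2 + 7 = 9, A[1][2] + B[2][1] = 3 + -3 = 0) = 0 (attained at k = 2)
  C[1][2] = min over k of (A[1][0] + B[0][2] = 0 + 4 = 4, A[1][1] + B[1][2] = 2 + 5 = 7, A[1][2] + B[2][2] = 3 + 7 = 10) = 4 (attained at k = 0)
  C[2][0] = min over k of (A[2][0] + B[0][0] = -3 + -3 = -6, A[2][1] + B[1][0] = 4 + -2 = 2, A[2][2] + B[2][0] = 7 + -3 = 4) = -6 (attained at k = 0)
  C[2][1] = min over k of (A[2][0] + B[0][1] = -3 + 2 = -1, A[2][1] + B[1][1] = 4 + 7 = 11, A[2][2] + B[2][1] = 7 + -3 = 4) = -1 (attained at k = 0)
  C[2][2] = min over k of (A[2][0] + B[0][2] = -3 + 4 = 1, A[2][1] + B[1][2] = 4 + 5 = 9, A[2][2] + B[2][2] = 7 + 7 = 14) = 1 (attained at k = 0)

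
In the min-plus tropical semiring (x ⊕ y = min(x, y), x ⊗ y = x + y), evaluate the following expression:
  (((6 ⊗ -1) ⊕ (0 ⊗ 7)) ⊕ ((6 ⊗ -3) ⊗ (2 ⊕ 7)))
(((6 ⊗ -1) ⊕ (0 ⊗ 7)) ⊕ ((6 ⊗ -3) ⊗ (2 ⊕ 7))) = 5

Expand innermost to outermost. Recall ⊕ takes the minimum of its arguments and ⊗ takes their sum. Working out the expression (((6 ⊗ -1) ⊕ (0 ⊗ 7)) ⊕ ((6 ⊗ -3) ⊗ (2 ⊕ 7))) gives 5.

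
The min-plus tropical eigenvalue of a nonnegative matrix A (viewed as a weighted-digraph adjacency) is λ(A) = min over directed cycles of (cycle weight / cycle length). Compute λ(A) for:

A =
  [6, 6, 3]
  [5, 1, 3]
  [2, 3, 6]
λ(A) = 1

Enumerate directed cycles and compute their means (weight / length). Sample:
  cycle 0 → 0: weight = 6, length = 1, mean = 6/1 ≈ 6.000
  cycle 1 → 1: weight = 1, length = 1, mean = 1/1 ≈ 1.000
  cycle 2 → 2: weight = 6, length = 1, mean = 6/1 ≈ 6.000
  cycle 0 → 1 → 0: weight = 11, length = 2, mean = 11/2 ≈ 5.500
  cycle 0 → 2 → 0: weight = 5, length = 2, mean = 5/2 ≈ 2.500
  cycle 1 → 0 → 1: weight = 11, length = 2, mean = 11/2 ≈ 5.500
Minimum mean = 1.000, attained e.g. along the cycle 1 → 1 with weight 1 and length 1. So λ(A) = 1/1 = 1.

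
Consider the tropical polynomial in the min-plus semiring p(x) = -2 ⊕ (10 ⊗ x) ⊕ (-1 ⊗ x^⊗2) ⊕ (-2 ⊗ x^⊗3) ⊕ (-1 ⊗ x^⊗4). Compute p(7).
p(7) = -2

A tropical monomial a ⊗ x^⊗i evaluates to a + i · x. Evaluating each term at x = 7:
  Term 0 contributes -2 + 0 · 7 = -2
  Term 1 contributes 10 + 1 · 7 = 17
  Term 2 contributes -1 + 2 · 7 = 13
  Term 3 contributes -2 + 3 · 7 = 19
  Term 4 contributes -1 + 4 · 7 = 27
p(7) = ⊕ of these = min[-2, 17, 13, 19, 27] = -2.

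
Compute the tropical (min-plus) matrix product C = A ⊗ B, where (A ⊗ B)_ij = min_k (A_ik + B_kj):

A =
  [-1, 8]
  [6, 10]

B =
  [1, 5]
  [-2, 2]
A ⊗ B =
  [0, 4]
  [7, 11]

Apply the min-plus product entry-by-entry:
  C[0][0] = min over k of (A[0][0] + B[0][0] = -1 + 1 = 0, A[0][1] + B[1][0] = 8 + -2 = 6) = 0 (attained at k = 0)
  C[0][1] = min over k of (A[0][0] + B[0][1] = -1 + 5 = 4, A[0][1] + B[1][1] = 8 + 2 = 10) = 4 (attained at k = 0)
  C[1][0] = min over k of (A[1][0] + B[0][0] = 6 + 1 = 7, A[1][1] + B[1][0] = 10 + -2 = 8) = 7 (attained at k = 0)
  C[1][1] = min over k of (A[1][0] + B[0][1] = 6 + 5 = 11, A[1][1] + B[1][1] = 10 + 2 = 12) = 11 (attained at k = 0)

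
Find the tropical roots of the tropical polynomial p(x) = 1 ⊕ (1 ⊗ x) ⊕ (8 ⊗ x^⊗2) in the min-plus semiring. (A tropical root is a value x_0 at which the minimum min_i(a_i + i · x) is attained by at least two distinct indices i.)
Roots: {-7, 0}

Each tropical root is a break point of the lower envelope of the lines y = a_i + i · x (there are 3 lines, with slopes 0, 1, ..., 2). Only the lines that attain the minimum somewhere contribute to roots; other lines are dominated. Here the surviving (envelope) indices are i = 2, i = 1, i = 0.
Intersections between consecutive envelope lines give the roots: for adjacent envelope indices i < j the intersection is x = (a_i − a_j) / (j − i). Reading off the sorted break points: {-7, 0}.
Verification: at each break x_0, at least two indices attain the minimum of min_i(a_i + i · x_0).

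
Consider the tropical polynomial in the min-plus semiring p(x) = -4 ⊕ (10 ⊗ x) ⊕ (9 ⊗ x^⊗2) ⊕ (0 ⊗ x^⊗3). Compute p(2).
p(2) = -4

A tropical monomial a ⊗ x^⊗i evaluates to a + i · x. Evaluating each term at x = 2:
  Term 0 contributes -4 + 0 · 2 = -4
  Term 1 contributes 10 + 1 · 2 = 12
  Term 2 contributes 9 + 2 · 2 = 13
  Term 3 contributes 0 + 3 · 2 = 6
p(2) = ⊕ of these = min[-4, 12, 13, 6] = -4.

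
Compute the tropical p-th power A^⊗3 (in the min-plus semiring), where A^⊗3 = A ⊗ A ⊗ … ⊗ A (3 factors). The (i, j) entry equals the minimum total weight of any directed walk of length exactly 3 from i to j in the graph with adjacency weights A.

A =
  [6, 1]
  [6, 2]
A^⊗3 =
  [9, 5]
  [10, 6]

Each entry (A^⊗3)_ij equals the minimum over all length-3 walks i = v_0 → v_1 → … → v_3 = j of Σ_t A[v_t][v_{t+1}]. For example, for (i, j) = (0, 1) we minimise over 4 possible intermediate vertex sequences; the minimum is 5, attained along the walk 0 → 1 → 1 → 1.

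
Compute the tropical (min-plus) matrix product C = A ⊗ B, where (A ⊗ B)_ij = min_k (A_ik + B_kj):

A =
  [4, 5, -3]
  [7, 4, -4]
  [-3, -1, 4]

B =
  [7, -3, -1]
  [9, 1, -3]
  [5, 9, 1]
A ⊗ B =
  [2, 1, -2]
  [1, 4, -3]
  [4, -6, -4]

Apply the min-plus product entry-by-entry:
  C[0][0] = min over k of (A[0][0] + B[0][0] = 4 + 7 = 11, A[0][1] + B[1][0] = 5 + 9 = 14, A[0][2] + B[2][0] = -3 + 5 = 2) = 2 (attained at k = 2)
  C[0][1] = min over k of (A[0][0] + B[0][1] = 4 + -3 = 1, A[0][1] + B[1][1] = 5 + 1 = 6, A[0][2] + B[2][1] = -3 + 9 = 6) = 1 (attained at k = 0)
  C[0][2] = min over k of (A[0][0] + B[0][2] = 4 + -1 = 3, A[0][1] + B[1][2] = 5 + -3 = 2, A[0][2] + B[2][2] = -3 + 1 = -2) = -2 (attained at k = 2)
  C[1][0] = min over k of (A[1][0] + B[0][0] = 7 + 7 = 14, A[1][1] + B[1][0] = 4 + 9 = 13, A[1][2] + B[2][0] = -4 + 5 = 1) = 1 (attained at k = 2)
  C[1][1] = min over k of (A[1][0] + B[0][1] = 7 + -3 = 4, A[1][1] + B[1][1] = 4 + 1 = 5, A[1][2] + B[2][1] = -4 + 9 = 5) = 4 (attained at k = 0)
  C[1][2] = min over k of (A[1][0] + B[0][2] = 7 + -1 = 6, A[1][1] + B[1][2] = 4 + -3 = 1, A[1][2] + B[2][2] = -4 + 1 = -3) = -3 (attained at k = 2)
  C[2][0] = min over k of (A[2][0] + B[0][0] = -3 + 7 = 4, A[2][1] + B[1][0] = -1 + 9 = 8, A[2][2] + B[2][0] = 4 + 5 = 9) = 4 (attained at k = 0)
  C[2][1] = min over k of (A[2][0] + B[0][1] = -3 + -3 = -6, A[2][1] + B[1][1] = -1 + 1 = 0, A[2][2] + B[2][1] = 4 + 9 = 13) = -6 (attained at k = 0)
  C[2][2] = min over k of (A[2][0] + B[0][2] = -3 + -1 = -4, A[2][1] + B[1][2] = -1 + -3 = -4, A[2][2] + B[2][2] = 4 + 1 = 5) = -4 (attained at k = 0)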